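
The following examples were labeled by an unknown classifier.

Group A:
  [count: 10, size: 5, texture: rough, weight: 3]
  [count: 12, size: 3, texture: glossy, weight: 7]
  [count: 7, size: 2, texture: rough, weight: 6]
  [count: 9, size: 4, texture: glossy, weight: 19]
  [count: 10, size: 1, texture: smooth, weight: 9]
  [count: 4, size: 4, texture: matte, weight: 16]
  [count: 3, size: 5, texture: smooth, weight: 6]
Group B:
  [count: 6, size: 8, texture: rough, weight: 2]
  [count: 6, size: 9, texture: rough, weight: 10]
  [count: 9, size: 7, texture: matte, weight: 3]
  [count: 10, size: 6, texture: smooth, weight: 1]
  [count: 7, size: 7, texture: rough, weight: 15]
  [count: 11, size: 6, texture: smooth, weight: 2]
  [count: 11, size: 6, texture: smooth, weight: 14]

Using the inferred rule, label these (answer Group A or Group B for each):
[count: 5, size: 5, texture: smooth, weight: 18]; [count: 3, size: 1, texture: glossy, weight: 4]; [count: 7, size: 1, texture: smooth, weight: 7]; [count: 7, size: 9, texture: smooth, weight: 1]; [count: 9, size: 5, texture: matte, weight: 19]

A rule that fits every label: size ≤ 5 — true of each 'Group A' example, false of each 'Group B' one.

Group A, Group A, Group A, Group B, Group A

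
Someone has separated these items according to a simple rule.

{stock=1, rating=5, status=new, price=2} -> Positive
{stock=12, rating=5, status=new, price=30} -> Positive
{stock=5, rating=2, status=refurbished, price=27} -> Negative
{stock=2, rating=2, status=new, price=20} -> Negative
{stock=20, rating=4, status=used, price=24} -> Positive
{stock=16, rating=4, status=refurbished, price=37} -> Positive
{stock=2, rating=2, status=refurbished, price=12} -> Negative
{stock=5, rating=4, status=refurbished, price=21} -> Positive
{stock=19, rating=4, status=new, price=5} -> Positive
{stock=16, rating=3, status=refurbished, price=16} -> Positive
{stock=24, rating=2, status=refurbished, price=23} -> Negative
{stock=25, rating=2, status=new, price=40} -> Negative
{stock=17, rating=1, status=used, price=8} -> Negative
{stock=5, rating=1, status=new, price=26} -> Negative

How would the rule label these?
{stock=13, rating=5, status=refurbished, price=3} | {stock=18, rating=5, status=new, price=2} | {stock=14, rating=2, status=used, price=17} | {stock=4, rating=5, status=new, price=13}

Positive, Positive, Negative, Positive

A rule that fits every label: rating ≥ 3 — true of each 'Positive' example, false of each 'Negative' one.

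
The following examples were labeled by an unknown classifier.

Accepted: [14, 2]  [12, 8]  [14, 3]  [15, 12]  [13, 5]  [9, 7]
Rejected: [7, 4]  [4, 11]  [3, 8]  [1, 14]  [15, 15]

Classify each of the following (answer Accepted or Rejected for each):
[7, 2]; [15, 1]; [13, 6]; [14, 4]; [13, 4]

Every 'Accepted' example satisfies: first > second AND sum ≥ 15. None of the 'Rejected' examples do.
[7, 2]: Rejected (7 > 2, 7+2 = 9). [15, 1]: Accepted (15 > 1, 15+1 = 16). [13, 6]: Accepted (13 > 6, 13+6 = 19). [14, 4]: Accepted (14 > 4, 14+4 = 18). [13, 4]: Accepted (13 > 4, 13+4 = 17).

Rejected, Accepted, Accepted, Accepted, Accepted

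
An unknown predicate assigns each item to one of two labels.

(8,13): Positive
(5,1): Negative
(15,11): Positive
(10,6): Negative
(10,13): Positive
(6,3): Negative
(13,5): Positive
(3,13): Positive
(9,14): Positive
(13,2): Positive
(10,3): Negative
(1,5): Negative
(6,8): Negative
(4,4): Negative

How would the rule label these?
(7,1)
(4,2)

The distinguishing property — max ≥ 11 — holds for all the 'Positive' cases and none of the 'Negative' cases.
(7,1): max 7 — doesn't qualify, so Negative. (4,2): max 4 — doesn't qualify, so Negative.

Negative, Negative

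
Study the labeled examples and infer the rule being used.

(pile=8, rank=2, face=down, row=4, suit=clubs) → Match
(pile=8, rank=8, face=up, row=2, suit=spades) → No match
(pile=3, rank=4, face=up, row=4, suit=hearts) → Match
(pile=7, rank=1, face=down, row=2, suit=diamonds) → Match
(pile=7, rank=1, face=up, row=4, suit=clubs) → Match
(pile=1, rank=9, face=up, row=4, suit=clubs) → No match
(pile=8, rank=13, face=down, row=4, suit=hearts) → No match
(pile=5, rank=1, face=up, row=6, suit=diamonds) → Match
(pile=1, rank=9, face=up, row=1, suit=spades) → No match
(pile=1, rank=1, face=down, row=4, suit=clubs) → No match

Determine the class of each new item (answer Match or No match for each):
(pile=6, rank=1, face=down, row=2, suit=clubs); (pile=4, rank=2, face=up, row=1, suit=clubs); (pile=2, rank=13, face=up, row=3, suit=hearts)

Match, Match, No match

The rule appears to be: rank ≤ 4 AND pile ≥ 3.
(pile=6, rank=1, face=down, row=2, suit=clubs) → rank = 1, pile = 6 → Match.
(pile=4, rank=2, face=up, row=1, suit=clubs) → rank = 2, pile = 4 → Match.
(pile=2, rank=13, face=up, row=3, suit=hearts) → rank = 13, pile = 2 → No match.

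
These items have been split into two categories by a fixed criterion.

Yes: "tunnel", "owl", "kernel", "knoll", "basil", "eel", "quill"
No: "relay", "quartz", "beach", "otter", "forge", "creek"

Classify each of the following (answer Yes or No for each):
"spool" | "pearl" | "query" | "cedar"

Yes, Yes, No, No

The common property of the 'Yes' items is: ends with 'l'. No 'No' item has it.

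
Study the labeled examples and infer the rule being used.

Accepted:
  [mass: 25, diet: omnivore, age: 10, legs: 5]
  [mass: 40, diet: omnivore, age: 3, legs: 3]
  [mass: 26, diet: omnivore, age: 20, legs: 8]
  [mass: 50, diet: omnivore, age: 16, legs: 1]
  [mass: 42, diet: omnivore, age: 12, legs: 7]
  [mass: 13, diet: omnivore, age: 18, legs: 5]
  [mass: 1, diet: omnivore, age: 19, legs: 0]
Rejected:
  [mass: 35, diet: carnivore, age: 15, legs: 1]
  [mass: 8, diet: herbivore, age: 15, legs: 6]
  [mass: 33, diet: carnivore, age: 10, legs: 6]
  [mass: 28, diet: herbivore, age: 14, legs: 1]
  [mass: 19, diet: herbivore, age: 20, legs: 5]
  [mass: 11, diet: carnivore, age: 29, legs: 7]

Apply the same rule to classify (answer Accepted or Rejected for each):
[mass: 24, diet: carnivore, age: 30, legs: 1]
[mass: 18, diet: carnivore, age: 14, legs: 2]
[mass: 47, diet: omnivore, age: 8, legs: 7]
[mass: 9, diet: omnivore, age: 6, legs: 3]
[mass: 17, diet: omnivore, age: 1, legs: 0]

Rejected, Rejected, Accepted, Accepted, Accepted

The common property of the 'Accepted' items is: diet is omnivore. No 'Rejected' item has it.
[mass: 24, diet: carnivore, age: 30, legs: 1] — diet is carnivore, hence Rejected.
[mass: 18, diet: carnivore, age: 14, legs: 2] — diet is carnivore, hence Rejected.
[mass: 47, diet: omnivore, age: 8, legs: 7] — diet is omnivore, hence Accepted.
[mass: 9, diet: omnivore, age: 6, legs: 3] — diet is omnivore, hence Accepted.
[mass: 17, diet: omnivore, age: 1, legs: 0] — diet is omnivore, hence Accepted.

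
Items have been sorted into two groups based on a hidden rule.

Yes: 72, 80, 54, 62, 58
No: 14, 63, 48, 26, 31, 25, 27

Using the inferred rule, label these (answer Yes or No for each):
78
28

Yes, No

A rule that fits every label: even AND at least 54 — true of each 'Yes' example, false of each 'No' one.
78 → 78 is even, 78 ≥ 54 → Yes.
28 → 28 is even, 28 < 54 → No.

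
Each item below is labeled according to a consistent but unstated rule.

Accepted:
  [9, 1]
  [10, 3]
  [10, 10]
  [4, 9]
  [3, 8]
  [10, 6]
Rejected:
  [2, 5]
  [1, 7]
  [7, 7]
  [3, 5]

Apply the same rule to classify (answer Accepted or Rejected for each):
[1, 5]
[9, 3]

Rejected, Accepted

The pattern is that an item is 'Accepted' exactly when: max ≥ 8.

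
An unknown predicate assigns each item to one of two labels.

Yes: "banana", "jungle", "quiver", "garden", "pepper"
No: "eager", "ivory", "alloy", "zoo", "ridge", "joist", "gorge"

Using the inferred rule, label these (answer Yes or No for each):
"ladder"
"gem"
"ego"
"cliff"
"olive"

Yes, No, No, No, No

The distinguishing property — even length — holds for all the 'Yes' cases and none of the 'No' cases.
"ladder": length 6 — meets the rule, so Yes.
"gem": length 3 — fails this test, so No.
"ego": length 3 — fails this test, so No.
"cliff": length 5 — fails this test, so No.
"olive": length 5 — fails this test, so No.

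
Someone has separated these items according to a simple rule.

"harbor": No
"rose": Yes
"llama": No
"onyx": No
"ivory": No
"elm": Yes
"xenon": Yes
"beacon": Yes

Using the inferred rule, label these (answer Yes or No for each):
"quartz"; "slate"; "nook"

No, Yes, No

The rule appears to be: contains 'e'.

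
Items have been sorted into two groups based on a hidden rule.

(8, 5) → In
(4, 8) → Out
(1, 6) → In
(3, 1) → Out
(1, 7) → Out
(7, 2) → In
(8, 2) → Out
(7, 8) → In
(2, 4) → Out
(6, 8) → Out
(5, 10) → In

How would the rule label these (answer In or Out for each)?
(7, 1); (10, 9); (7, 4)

Out, In, In

A rule that fits every label: sum is odd — true of each 'In' example, false of each 'Out' one.
(7, 1): 7+1 = 8 — fails the rule, so Out. (10, 9): 10+9 = 19 — fits, so In. (7, 4): 7+4 = 11 — fits, so In.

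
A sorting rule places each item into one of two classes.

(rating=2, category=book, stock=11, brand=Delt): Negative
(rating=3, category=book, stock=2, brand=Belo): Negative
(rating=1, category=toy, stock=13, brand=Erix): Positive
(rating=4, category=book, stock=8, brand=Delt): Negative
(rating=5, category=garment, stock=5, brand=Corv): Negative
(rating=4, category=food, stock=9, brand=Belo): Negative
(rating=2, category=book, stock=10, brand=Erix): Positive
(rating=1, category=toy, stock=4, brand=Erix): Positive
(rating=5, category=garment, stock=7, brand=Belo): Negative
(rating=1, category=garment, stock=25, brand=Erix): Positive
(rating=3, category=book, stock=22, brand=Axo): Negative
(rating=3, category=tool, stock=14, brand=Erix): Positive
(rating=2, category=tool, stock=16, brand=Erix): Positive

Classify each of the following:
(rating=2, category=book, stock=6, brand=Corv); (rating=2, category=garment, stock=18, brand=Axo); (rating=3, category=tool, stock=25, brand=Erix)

The common property of the 'Positive' items is: brand is Erix. No 'Negative' item has it.
(rating=2, category=book, stock=6, brand=Corv): brand is Corv, doesn't qualify → Negative. (rating=2, category=garment, stock=18, brand=Axo): brand is Axo, doesn't qualify → Negative. (rating=3, category=tool, stock=25, brand=Erix): brand is Erix, qualifies → Positive.

Negative, Negative, Positive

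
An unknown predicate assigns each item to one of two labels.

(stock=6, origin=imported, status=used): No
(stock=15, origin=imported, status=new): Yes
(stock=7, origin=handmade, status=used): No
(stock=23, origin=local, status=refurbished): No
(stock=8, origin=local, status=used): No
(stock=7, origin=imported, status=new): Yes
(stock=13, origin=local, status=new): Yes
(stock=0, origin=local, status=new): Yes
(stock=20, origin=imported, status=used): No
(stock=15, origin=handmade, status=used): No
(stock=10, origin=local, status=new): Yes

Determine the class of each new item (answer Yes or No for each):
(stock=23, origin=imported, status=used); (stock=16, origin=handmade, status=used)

No, No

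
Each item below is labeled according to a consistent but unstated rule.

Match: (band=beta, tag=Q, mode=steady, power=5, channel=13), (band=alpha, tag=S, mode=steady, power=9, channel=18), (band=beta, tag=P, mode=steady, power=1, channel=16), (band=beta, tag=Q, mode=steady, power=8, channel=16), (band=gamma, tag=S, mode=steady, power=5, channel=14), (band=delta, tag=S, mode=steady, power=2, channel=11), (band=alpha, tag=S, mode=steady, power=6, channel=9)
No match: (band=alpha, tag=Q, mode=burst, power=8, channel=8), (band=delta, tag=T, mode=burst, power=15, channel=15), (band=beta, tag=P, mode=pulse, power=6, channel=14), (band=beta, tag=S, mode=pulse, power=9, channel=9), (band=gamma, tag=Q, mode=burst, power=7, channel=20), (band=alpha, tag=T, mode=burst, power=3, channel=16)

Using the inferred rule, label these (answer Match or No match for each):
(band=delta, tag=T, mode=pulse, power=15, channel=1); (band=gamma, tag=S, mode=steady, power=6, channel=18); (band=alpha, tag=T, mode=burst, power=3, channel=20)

Checking candidate rules against both groups, what survives is: mode is steady.
(band=delta, tag=T, mode=pulse, power=15, channel=1): mode is pulse, fails this test → No match. (band=gamma, tag=S, mode=steady, power=6, channel=18): mode is steady, meets the rule → Match. (band=alpha, tag=T, mode=burst, power=3, channel=20): mode is burst, fails this test → No match.

No match, Match, No match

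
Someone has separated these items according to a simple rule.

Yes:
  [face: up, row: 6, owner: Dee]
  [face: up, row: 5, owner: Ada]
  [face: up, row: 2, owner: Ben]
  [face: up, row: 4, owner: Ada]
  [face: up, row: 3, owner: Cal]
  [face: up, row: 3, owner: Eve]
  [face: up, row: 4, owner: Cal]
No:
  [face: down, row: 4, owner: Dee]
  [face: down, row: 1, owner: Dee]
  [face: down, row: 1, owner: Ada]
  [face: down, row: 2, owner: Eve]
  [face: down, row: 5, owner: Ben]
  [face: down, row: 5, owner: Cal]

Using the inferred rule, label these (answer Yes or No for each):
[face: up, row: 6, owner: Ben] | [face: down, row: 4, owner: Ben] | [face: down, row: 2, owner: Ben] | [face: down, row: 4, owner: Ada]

'Yes' ⟺ face is up.
[face: up, row: 6, owner: Ben] — face is up, hence Yes.
[face: down, row: 4, owner: Ben] — face is down, hence No.
[face: down, row: 2, owner: Ben] — face is down, hence No.
[face: down, row: 4, owner: Ada] — face is down, hence No.

Yes, No, No, No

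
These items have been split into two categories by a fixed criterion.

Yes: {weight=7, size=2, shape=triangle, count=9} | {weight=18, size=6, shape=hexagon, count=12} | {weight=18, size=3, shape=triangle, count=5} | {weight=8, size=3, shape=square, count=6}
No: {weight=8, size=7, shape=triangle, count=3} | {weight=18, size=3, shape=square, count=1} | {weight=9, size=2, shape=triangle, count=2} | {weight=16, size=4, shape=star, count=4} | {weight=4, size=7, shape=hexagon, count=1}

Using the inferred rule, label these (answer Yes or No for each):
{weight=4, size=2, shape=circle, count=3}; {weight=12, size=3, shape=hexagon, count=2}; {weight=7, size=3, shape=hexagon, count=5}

No, No, Yes

The rule appears to be: count ≥ 5.
{weight=4, size=2, shape=circle, count=3}: count = 3, doesn't qualify → No.
{weight=12, size=3, shape=hexagon, count=2}: count = 2, doesn't qualify → No.
{weight=7, size=3, shape=hexagon, count=5}: count = 5, checks out → Yes.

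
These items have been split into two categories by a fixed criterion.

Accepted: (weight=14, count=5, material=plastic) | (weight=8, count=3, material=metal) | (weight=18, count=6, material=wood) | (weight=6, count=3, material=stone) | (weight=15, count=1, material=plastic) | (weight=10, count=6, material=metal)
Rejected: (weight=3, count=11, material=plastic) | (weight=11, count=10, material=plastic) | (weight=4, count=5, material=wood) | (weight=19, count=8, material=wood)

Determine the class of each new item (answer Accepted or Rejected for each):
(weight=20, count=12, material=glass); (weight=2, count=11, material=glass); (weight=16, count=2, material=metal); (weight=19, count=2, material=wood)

One predicate separates the groups cleanly: count ≤ 6 AND weight ≥ 6.
(weight=20, count=12, material=glass) — count = 12, weight = 20, hence Rejected.
(weight=2, count=11, material=glass) — count = 11, weight = 2, hence Rejected.
(weight=16, count=2, material=metal) — count = 2, weight = 16, hence Accepted.
(weight=19, count=2, material=wood) — count = 2, weight = 19, hence Accepted.

Rejected, Rejected, Accepted, Accepted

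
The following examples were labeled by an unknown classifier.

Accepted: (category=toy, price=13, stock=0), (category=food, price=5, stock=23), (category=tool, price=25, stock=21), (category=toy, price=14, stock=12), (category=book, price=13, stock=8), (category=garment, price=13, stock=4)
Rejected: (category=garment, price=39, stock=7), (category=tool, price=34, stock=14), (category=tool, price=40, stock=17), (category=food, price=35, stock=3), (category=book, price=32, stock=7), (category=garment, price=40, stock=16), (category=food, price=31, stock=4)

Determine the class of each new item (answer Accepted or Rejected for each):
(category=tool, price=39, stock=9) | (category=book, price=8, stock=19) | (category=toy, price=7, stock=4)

Rejected, Accepted, Accepted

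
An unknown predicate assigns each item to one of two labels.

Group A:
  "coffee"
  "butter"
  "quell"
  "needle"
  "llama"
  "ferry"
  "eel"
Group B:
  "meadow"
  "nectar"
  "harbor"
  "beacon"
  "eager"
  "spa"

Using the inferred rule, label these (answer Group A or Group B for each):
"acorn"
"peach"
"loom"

Group B, Group B, Group A

All 'Group A' examples share one property — has a double letter — and every 'Group B' example lacks it.
"acorn": no doubled letter — does not fit, so Group B.
"peach": no doubled letter — does not fit, so Group B.
"loom": 'oo' doubled — passes, so Group A.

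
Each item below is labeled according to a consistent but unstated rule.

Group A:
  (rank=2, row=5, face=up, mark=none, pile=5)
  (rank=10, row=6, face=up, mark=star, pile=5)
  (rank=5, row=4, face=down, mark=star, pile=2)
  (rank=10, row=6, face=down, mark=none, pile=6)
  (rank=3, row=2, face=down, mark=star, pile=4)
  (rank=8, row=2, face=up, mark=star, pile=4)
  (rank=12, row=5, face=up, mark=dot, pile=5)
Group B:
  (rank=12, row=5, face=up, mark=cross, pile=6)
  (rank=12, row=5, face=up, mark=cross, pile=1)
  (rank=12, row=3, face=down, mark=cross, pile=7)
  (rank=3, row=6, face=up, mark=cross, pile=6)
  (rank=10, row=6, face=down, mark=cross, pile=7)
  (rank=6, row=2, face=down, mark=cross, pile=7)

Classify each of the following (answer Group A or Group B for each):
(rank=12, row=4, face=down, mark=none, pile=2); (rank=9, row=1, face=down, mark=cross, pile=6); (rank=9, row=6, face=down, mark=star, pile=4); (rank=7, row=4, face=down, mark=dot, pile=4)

The pattern is that an item is 'Group A' exactly when: mark is not cross.
(rank=12, row=4, face=down, mark=none, pile=2) → mark is none → Group A. (rank=9, row=1, face=down, mark=cross, pile=6) → mark is cross → Group B. (rank=9, row=6, face=down, mark=star, pile=4) → mark is star → Group A. (rank=7, row=4, face=down, mark=dot, pile=4) → mark is dot → Group A.

Group A, Group B, Group A, Group A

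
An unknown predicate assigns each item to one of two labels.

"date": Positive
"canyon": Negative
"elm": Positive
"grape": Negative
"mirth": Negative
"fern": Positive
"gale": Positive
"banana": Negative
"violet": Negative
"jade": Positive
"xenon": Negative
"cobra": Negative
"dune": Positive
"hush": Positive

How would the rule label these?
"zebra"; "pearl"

Rule: length ≤ 4. This holds for each 'Positive' example and fails for each 'Negative' one.
"zebra" — length 5, hence Negative. "pearl" — length 5, hence Negative.

Negative, Negative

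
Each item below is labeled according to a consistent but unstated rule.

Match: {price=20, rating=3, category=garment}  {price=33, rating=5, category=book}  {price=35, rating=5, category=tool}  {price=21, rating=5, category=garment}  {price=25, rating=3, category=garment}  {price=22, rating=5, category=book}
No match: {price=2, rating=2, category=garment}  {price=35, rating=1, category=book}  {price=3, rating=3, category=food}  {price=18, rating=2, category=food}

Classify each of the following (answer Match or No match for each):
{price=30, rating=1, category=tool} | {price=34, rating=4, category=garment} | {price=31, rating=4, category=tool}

No match, Match, Match

A rule that fits every label: rating ≥ 2 AND price ≥ 20 — true of each 'Match' example, false of each 'No match' one.
{price=30, rating=1, category=tool} → rating = 1, price = 30 → No match. {price=34, rating=4, category=garment} → rating = 4, price = 34 → Match. {price=31, rating=4, category=tool} → rating = 4, price = 31 → Match.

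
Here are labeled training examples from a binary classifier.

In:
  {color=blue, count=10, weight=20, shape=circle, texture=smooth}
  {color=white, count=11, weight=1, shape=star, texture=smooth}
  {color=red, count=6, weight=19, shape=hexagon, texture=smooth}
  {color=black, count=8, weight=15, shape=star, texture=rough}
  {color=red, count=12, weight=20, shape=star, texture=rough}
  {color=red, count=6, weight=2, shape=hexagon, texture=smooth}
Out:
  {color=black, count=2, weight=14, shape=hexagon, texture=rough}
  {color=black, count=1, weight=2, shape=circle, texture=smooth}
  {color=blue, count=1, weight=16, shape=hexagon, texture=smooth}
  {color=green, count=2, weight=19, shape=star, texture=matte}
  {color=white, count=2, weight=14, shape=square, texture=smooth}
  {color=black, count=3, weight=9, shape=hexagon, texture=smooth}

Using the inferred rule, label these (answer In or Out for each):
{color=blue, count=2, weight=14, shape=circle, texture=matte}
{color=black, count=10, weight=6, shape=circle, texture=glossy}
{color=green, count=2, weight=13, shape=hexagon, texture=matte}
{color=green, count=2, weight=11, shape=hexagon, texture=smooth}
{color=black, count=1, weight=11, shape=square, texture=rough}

The pattern is that an item is 'In' exactly when: count ≥ 6.
{color=blue, count=2, weight=14, shape=circle, texture=matte}: count = 2, doesn't qualify → Out. {color=black, count=10, weight=6, shape=circle, texture=glossy}: count = 10, passes → In. {color=green, count=2, weight=13, shape=hexagon, texture=matte}: count = 2, doesn't qualify → Out. {color=green, count=2, weight=11, shape=hexagon, texture=smooth}: count = 2, doesn't qualify → Out. {color=black, count=1, weight=11, shape=square, texture=rough}: count = 1, doesn't qualify → Out.

Out, In, Out, Out, Out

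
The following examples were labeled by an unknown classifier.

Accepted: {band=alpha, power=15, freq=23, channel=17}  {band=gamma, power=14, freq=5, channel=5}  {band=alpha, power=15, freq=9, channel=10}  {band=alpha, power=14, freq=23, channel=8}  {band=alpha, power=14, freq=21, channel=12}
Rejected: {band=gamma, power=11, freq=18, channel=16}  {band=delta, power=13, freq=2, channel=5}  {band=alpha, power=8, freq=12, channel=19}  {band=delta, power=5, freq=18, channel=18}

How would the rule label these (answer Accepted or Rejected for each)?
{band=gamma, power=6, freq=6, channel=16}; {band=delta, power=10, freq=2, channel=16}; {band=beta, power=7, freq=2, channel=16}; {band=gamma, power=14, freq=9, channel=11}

The rule appears to be: power ≥ 14.
{band=gamma, power=6, freq=6, channel=16}: power = 6 — doesn't match, so Rejected. {band=delta, power=10, freq=2, channel=16}: power = 10 — doesn't match, so Rejected. {band=beta, power=7, freq=2, channel=16}: power = 7 — doesn't match, so Rejected. {band=gamma, power=14, freq=9, channel=11}: power = 14 — qualifies, so Accepted.

Rejected, Rejected, Rejected, Accepted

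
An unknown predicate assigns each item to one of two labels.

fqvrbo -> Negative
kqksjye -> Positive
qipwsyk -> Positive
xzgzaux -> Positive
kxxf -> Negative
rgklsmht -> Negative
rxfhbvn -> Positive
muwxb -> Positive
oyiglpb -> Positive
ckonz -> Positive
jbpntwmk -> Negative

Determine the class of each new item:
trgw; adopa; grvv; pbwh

Negative, Positive, Negative, Negative

Looking at the examples, the only property every 'Positive' case has and every 'Negative' case lacks is: odd length.
trgw: length 4 — doesn't qualify, so Negative. adopa: length 5 — meets the rule, so Positive. grvv: length 4 — doesn't qualify, so Negative. pbwh: length 4 — doesn't qualify, so Negative.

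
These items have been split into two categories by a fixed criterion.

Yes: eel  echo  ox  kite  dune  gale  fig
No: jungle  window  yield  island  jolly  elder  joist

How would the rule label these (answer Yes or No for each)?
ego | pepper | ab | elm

Yes, No, Yes, Yes

The distinguishing property — length ≤ 4 — holds for all the 'Yes' cases and none of the 'No' cases.
ego: Yes (length 3). pepper: No (length 6). ab: Yes (length 2). elm: Yes (length 3).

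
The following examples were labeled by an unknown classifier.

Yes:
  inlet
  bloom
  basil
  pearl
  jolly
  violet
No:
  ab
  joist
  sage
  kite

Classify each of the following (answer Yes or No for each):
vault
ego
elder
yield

Yes, No, Yes, Yes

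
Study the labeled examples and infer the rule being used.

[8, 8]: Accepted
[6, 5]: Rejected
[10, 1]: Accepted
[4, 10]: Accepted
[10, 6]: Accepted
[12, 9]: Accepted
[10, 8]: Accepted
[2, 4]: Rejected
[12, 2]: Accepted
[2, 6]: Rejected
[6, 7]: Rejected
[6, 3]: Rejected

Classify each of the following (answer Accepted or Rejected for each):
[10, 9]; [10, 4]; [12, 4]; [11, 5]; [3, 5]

The simplest hypothesis consistent with all the labels is: max ≥ 8.
[10, 9]: max 10 — passes, so Accepted.
[10, 4]: max 10 — passes, so Accepted.
[12, 4]: max 12 — passes, so Accepted.
[11, 5]: max 11 — passes, so Accepted.
[3, 5]: max 5 — does not pass, so Rejected.

Accepted, Accepted, Accepted, Accepted, Rejected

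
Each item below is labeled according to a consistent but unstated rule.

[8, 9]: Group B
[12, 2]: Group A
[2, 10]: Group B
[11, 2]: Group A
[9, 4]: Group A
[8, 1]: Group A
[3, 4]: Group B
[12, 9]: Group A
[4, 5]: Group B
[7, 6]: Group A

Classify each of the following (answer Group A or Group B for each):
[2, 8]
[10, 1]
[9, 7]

Group B, Group A, Group A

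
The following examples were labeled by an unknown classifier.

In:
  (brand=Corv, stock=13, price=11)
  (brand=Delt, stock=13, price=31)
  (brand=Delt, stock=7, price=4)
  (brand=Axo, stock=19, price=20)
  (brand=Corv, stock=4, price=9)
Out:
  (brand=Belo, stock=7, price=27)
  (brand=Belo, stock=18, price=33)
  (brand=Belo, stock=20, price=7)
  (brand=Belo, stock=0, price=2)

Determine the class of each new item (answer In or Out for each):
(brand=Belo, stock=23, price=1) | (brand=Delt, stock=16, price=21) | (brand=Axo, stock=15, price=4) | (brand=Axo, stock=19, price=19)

Rule: brand is not Belo. This holds for each 'In' example and fails for each 'Out' one.

Out, In, In, In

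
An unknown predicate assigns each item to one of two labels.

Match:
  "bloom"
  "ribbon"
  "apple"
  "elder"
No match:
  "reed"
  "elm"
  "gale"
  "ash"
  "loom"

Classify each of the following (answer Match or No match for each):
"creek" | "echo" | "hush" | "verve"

The distinguishing property — length ≥ 5 — holds for all the 'Match' cases and none of the 'No match' cases.
"creek" → length 5 → Match.
"echo" → length 4 → No match.
"hush" → length 4 → No match.
"verve" → length 5 → Match.

Match, No match, No match, Match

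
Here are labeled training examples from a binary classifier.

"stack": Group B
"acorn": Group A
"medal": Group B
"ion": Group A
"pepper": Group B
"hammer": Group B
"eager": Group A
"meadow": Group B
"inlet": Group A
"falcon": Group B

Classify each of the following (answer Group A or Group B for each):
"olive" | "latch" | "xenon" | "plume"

Group A, Group B, Group B, Group B

'Group A' ⟺ starts with a vowel.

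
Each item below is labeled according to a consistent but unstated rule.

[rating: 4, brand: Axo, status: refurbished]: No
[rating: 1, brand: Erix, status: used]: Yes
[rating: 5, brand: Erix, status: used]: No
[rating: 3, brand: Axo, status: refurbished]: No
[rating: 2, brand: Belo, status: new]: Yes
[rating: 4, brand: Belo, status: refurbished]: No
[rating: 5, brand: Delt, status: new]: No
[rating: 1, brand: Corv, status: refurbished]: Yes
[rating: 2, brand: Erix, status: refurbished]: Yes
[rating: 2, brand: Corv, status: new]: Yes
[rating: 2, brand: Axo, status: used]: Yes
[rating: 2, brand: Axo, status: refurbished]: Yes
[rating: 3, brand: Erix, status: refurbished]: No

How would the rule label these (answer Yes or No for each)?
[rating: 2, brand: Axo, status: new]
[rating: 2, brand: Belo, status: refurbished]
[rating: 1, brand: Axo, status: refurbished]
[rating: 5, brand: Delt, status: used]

The pattern is that an item is 'Yes' exactly when: rating ≤ 2.
Yes: [rating: 2, brand: Axo, status: new], since rating = 2.
Yes: [rating: 2, brand: Belo, status: refurbished], since rating = 2.
Yes: [rating: 1, brand: Axo, status: refurbished], since rating = 1.
No: [rating: 5, brand: Delt, status: used], since rating = 5.

Yes, Yes, Yes, No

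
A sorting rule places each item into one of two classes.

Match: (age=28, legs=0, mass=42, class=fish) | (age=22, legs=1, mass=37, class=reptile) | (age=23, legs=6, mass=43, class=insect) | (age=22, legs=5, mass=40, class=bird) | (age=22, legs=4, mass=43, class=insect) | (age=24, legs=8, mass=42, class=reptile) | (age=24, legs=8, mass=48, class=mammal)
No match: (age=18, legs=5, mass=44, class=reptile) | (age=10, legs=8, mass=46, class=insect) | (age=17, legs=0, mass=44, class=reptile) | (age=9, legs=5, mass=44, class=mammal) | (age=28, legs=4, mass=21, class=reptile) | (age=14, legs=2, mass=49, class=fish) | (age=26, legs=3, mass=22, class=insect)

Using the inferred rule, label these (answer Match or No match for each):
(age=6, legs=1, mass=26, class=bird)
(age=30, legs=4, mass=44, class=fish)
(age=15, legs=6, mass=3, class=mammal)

The simplest hypothesis consistent with all the labels is: age ≥ 22 AND mass ≥ 37.
(age=6, legs=1, mass=26, class=bird) → age = 6, mass = 26 → No match.
(age=30, legs=4, mass=44, class=fish) → age = 30, mass = 44 → Match.
(age=15, legs=6, mass=3, class=mammal) → age = 15, mass = 3 → No match.

No match, Match, No match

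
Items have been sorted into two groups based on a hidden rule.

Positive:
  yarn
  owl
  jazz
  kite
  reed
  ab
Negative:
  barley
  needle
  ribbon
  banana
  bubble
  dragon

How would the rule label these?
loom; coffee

Positive, Negative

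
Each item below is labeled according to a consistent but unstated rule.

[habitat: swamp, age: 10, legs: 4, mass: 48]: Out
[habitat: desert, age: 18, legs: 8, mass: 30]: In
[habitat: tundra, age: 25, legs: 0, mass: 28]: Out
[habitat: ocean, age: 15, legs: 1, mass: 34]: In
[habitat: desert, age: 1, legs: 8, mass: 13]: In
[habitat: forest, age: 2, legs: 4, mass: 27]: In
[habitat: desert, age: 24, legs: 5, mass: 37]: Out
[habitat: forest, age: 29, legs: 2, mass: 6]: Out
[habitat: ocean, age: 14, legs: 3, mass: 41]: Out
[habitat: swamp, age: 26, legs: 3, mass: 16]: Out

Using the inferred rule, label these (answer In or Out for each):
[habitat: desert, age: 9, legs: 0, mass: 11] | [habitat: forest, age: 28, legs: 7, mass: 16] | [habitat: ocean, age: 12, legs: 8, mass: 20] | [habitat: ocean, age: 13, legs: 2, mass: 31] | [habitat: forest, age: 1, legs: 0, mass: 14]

Every 'In' example satisfies: age ≤ 18 AND mass ≤ 34. None of the 'Out' examples do.
[habitat: desert, age: 9, legs: 0, mass: 11]: age = 9, mass = 11 — checks out, so In.
[habitat: forest, age: 28, legs: 7, mass: 16]: age = 28, mass = 16 — doesn't qualify, so Out.
[habitat: ocean, age: 12, legs: 8, mass: 20]: age = 12, mass = 20 — checks out, so In.
[habitat: ocean, age: 13, legs: 2, mass: 31]: age = 13, mass = 31 — checks out, so In.
[habitat: forest, age: 1, legs: 0, mass: 14]: age = 1, mass = 14 — checks out, so In.

In, Out, In, In, In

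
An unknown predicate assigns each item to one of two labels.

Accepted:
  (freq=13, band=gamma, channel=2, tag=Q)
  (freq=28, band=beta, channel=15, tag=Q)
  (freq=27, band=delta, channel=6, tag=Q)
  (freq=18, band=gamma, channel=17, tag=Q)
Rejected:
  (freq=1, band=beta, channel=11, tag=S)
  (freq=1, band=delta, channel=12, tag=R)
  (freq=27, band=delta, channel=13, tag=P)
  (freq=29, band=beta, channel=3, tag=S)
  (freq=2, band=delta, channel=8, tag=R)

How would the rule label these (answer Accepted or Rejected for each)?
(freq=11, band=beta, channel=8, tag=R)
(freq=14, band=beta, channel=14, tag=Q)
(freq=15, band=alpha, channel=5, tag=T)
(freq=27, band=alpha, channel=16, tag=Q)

A rule that fits every label: tag is Q — true of each 'Accepted' example, false of each 'Rejected' one.

Rejected, Accepted, Rejected, Accepted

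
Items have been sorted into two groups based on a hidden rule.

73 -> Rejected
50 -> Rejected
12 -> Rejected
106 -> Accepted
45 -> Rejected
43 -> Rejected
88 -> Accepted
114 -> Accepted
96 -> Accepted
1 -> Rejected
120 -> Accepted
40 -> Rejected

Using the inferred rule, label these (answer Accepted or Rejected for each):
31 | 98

A rule that fits every label: at least 88 — true of each 'Accepted' example, false of each 'Rejected' one.
31 — 31 < 88, hence Rejected.
98 — 98 ≥ 88, hence Accepted.

Rejected, Accepted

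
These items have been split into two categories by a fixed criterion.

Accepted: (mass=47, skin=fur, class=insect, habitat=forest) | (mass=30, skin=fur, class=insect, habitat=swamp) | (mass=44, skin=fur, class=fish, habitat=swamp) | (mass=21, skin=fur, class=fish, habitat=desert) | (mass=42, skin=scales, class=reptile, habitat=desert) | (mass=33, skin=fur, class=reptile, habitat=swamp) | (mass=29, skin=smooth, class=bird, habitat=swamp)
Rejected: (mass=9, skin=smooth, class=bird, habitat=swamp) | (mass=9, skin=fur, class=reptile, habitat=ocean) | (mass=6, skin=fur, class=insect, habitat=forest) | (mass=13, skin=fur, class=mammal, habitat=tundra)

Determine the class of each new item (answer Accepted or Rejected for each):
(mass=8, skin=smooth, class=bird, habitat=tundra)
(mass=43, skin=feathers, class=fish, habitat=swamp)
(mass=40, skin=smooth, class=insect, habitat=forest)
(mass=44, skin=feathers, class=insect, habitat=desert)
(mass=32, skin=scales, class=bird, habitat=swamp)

Rejected, Accepted, Accepted, Accepted, Accepted

All 'Accepted' examples share one property — mass ≥ 21 — and every 'Rejected' example lacks it.
(mass=8, skin=smooth, class=bird, habitat=tundra) → mass = 8 → Rejected. (mass=43, skin=feathers, class=fish, habitat=swamp) → mass = 43 → Accepted. (mass=40, skin=smooth, class=insect, habitat=forest) → mass = 40 → Accepted. (mass=44, skin=feathers, class=insect, habitat=desert) → mass = 44 → Accepted. (mass=32, skin=scales, class=bird, habitat=swamp) → mass = 32 → Accepted.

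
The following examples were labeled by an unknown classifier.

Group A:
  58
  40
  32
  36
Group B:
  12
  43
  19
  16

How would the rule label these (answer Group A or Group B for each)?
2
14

The simplest hypothesis consistent with all the labels is: even AND at least 19.
2: 2 is even, 2 < 19 — doesn't qualify, so Group B.
14: 14 is even, 14 < 19 — doesn't qualify, so Group B.

Group B, Group B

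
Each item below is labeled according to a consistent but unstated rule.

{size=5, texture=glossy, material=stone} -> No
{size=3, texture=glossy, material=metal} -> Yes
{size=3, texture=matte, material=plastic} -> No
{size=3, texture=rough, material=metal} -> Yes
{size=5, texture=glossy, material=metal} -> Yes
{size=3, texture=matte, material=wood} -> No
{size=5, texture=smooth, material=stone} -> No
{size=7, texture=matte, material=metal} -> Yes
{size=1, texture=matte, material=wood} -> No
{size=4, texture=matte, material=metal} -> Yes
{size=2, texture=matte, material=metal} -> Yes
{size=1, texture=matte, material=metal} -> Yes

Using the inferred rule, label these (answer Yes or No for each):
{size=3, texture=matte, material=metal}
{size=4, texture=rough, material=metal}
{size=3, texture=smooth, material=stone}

Yes, Yes, No

The distinguishing property — material is metal — holds for all the 'Yes' cases and none of the 'No' cases.
{size=3, texture=matte, material=metal} → material is metal → Yes.
{size=4, texture=rough, material=metal} → material is metal → Yes.
{size=3, texture=smooth, material=stone} → material is stone → No.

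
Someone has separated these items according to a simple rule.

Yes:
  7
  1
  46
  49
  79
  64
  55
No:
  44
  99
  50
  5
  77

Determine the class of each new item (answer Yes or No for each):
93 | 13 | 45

No, Yes, No

Looking at the examples, the only property every 'Yes' case has and every 'No' case lacks is: ≡ 1 (mod 3).
93 — 93 mod 3 = 0, hence No. 13 — 13 mod 3 = 1, hence Yes. 45 — 45 mod 3 = 0, hence No.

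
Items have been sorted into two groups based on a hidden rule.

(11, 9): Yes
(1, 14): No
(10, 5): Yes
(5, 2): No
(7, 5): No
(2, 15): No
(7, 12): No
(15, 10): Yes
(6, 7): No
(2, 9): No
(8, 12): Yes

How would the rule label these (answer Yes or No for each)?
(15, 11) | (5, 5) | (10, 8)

The classifier is using: first ≥ 8.
(15, 11) → first 15 → Yes.
(5, 5) → first 5 → No.
(10, 8) → first 10 → Yes.

Yes, No, Yes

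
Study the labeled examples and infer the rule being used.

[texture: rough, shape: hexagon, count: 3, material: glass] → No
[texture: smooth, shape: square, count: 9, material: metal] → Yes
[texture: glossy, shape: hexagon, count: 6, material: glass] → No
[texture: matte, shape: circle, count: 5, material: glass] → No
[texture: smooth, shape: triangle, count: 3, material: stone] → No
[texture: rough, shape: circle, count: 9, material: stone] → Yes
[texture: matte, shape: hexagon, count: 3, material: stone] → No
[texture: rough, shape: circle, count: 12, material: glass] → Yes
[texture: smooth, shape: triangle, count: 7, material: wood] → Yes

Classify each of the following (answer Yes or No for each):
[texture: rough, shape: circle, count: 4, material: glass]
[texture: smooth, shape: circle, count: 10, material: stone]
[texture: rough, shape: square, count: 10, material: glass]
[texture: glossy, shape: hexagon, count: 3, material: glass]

The rule appears to be: count ≥ 7.
[texture: rough, shape: circle, count: 4, material: glass]: count = 4 — fails this test, so No. [texture: smooth, shape: circle, count: 10, material: stone]: count = 10 — meets the rule, so Yes. [texture: rough, shape: square, count: 10, material: glass]: count = 10 — meets the rule, so Yes. [texture: glossy, shape: hexagon, count: 3, material: glass]: count = 3 — fails this test, so No.

No, Yes, Yes, No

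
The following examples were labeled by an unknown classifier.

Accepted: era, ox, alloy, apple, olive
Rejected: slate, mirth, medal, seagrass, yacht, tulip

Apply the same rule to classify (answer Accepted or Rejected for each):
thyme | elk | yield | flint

All 'Accepted' examples share one property — starts with a vowel — and every 'Rejected' example lacks it.
thyme → starts with 't' → Rejected. elk → starts with 'e' → Accepted. yield → starts with 'y' → Rejected. flint → starts with 'f' → Rejected.

Rejected, Accepted, Rejected, Rejected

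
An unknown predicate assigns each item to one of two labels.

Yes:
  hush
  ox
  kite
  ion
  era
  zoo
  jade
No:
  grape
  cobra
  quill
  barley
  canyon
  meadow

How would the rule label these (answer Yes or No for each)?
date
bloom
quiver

The rule appears to be: length ≤ 4.
date → length 4 → Yes. bloom → length 5 → No. quiver → length 6 → No.

Yes, No, No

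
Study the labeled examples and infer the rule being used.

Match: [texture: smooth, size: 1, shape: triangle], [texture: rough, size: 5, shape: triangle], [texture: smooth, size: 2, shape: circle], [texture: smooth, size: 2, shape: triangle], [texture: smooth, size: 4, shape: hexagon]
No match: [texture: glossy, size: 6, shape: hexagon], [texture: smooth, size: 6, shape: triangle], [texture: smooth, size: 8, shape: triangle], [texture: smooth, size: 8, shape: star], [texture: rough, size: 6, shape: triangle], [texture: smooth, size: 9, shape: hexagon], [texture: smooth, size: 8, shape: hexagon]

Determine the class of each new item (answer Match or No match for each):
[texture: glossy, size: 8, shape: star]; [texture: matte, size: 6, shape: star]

No match, No match

The classifier is using: size ≤ 5.
[texture: glossy, size: 8, shape: star] → size = 8 → No match.
[texture: matte, size: 6, shape: star] → size = 6 → No match.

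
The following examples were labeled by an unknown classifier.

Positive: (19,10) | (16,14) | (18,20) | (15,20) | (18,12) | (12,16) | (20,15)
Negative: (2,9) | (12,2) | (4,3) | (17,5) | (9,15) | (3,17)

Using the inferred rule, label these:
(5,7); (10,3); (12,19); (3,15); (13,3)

A rule that fits every label: sum ≥ 28 — true of each 'Positive' example, false of each 'Negative' one.
(5,7): 5+7 = 12 — fails this test, so Negative.
(10,3): 10+3 = 13 — fails this test, so Negative.
(12,19): 12+19 = 31 — meets the rule, so Positive.
(3,15): 3+15 = 18 — fails this test, so Negative.
(13,3): 13+3 = 16 — fails this test, so Negative.

Negative, Negative, Positive, Negative, Negative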